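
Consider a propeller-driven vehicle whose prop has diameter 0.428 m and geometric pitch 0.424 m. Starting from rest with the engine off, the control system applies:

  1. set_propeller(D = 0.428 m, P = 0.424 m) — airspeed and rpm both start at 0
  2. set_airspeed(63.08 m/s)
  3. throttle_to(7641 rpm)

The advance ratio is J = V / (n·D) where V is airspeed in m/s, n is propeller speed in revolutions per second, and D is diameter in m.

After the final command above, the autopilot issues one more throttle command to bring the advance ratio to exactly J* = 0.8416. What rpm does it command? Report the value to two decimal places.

set_propeller: D = 0.428 m, P = 0.424 m (p = P/D = 0.990654); state ← (V=0, rpm=0)
set_airspeed(63.08): V ← 63.08 m/s
throttle_to(7641): rpm ← 7641
final state: V = 63.08 m/s, rpm = 7641 → n = rpm/60 = 127.350000 rev/s
target J* = 0.8416; solve J* = V/(n·D) for n: n = V/(J*·D) = 63.08/(0.8416 × 0.428) = 175.122597 rev/s
rpm = 60·n = 10507.355815

rpm = 10507.36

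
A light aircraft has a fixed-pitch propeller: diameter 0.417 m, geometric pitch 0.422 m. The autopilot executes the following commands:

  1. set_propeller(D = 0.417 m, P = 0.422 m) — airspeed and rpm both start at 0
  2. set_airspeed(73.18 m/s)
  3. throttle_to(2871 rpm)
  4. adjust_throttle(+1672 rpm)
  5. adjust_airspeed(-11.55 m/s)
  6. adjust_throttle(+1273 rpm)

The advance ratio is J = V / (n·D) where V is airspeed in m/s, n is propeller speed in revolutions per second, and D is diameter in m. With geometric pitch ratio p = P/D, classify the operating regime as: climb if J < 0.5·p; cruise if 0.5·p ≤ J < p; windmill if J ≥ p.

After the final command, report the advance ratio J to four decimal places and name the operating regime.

set_propeller: D = 0.417 m, P = 0.422 m (p = P/D = 1.011990); state ← (V=0, rpm=0)
set_airspeed(73.18): V ← 73.18 m/s
throttle_to(2871): rpm ← 2871
adjust_throttle(+1672): rpm ← 2871 +1672 = 4543
adjust_airspeed(-11.55): V ← 73.18 -11.55 = 61.63 m/s
adjust_throttle(+1273): rpm ← 4543 +1273 = 5816
final state: V = 61.63 m/s, rpm = 5816 → n = rpm/60 = 96.933333 rev/s
J = V / (n·D) = 61.63 / (96.933333 × 0.417) = 1.524695
regime bands: climb J<0.5060 | cruise [0.5060, 1.0120) | windmill J≥1.0120
J = 1.5247 → windmill

J = 1.5247, regime = windmill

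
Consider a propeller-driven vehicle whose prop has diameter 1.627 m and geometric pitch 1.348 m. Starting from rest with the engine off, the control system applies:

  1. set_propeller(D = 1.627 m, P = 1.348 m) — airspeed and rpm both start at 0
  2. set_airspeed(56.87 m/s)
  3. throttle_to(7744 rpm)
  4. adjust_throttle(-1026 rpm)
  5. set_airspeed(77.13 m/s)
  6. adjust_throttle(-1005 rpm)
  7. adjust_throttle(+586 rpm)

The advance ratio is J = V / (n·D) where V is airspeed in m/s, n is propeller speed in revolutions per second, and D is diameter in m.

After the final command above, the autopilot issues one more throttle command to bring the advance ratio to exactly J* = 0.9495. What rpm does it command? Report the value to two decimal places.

rpm = 2995.66

set_propeller: D = 1.627 m, P = 1.348 m (p = P/D = 0.828519); state ← (V=0, rpm=0)
set_airspeed(56.87): V ← 56.87 m/s
throttle_to(7744): rpm ← 7744
adjust_throttle(-1026): rpm ← 7744 -1026 = 6718
set_airspeed(77.13): V ← 77.13 m/s
adjust_throttle(-1005): rpm ← 6718 -1005 = 5713
adjust_throttle(+586): rpm ← 5713 +586 = 6299
final state: V = 77.13 m/s, rpm = 6299 → n = rpm/60 = 104.983333 rev/s
target J* = 0.9495; solve J* = V/(n·D) for n: n = V/(J*·D) = 77.13/(0.9495 × 1.627) = 49.927614 rev/s
rpm = 60·n = 2995.656822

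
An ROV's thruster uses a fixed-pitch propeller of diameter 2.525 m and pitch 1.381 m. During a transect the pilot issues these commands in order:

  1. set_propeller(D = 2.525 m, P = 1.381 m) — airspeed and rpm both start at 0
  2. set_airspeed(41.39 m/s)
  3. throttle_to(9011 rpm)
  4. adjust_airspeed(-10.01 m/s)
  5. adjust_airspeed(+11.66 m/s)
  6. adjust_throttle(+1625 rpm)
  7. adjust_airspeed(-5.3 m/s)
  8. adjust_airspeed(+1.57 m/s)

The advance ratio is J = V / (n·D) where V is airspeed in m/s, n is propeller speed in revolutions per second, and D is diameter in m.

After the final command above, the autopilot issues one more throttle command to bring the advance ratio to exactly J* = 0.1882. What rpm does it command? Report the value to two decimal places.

rpm = 4963.33

set_propeller: D = 2.525 m, P = 1.381 m (p = P/D = 0.546931); state ← (V=0, rpm=0)
set_airspeed(41.39): V ← 41.39 m/s
throttle_to(9011): rpm ← 9011
adjust_airspeed(-10.01): V ← 41.39 -10.01 = 31.38 m/s
adjust_airspeed(+11.66): V ← 31.38 +11.66 = 43.04 m/s
adjust_throttle(+1625): rpm ← 9011 +1625 = 10636
adjust_airspeed(-5.3): V ← 43.04 -5.3 = 37.74 m/s
adjust_airspeed(+1.57): V ← 37.74 +1.57 = 39.31 m/s
final state: V = 39.31 m/s, rpm = 10636 → n = rpm/60 = 177.266667 rev/s
target J* = 0.1882; solve J* = V/(n·D) for n: n = V/(J*·D) = 39.31/(0.1882 × 2.525) = 82.722194 rev/s
rpm = 60·n = 4963.331615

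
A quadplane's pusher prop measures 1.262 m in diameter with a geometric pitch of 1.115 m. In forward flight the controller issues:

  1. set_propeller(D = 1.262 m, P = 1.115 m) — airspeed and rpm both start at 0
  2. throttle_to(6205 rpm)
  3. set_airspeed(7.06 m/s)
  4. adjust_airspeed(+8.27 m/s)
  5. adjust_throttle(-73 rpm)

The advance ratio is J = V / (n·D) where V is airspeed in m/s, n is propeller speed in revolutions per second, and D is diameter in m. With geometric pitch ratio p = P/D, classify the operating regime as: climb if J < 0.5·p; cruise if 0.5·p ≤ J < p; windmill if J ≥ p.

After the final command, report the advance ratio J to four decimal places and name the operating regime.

set_propeller: D = 1.262 m, P = 1.115 m (p = P/D = 0.883518); state ← (V=0, rpm=0)
throttle_to(6205): rpm ← 6205
set_airspeed(7.06): V ← 7.06 m/s
adjust_airspeed(+8.27): V ← 7.06 +8.27 = 15.33 m/s
adjust_throttle(-73): rpm ← 6205 -73 = 6132
final state: V = 15.33 m/s, rpm = 6132 → n = rpm/60 = 102.200000 rev/s
J = V / (n·D) = 15.33 / (102.200000 × 1.262) = 0.118859
regime bands: climb J<0.4418 | cruise [0.4418, 0.8835) | windmill J≥0.8835
J = 0.1189 → climb

J = 0.1189, regime = climb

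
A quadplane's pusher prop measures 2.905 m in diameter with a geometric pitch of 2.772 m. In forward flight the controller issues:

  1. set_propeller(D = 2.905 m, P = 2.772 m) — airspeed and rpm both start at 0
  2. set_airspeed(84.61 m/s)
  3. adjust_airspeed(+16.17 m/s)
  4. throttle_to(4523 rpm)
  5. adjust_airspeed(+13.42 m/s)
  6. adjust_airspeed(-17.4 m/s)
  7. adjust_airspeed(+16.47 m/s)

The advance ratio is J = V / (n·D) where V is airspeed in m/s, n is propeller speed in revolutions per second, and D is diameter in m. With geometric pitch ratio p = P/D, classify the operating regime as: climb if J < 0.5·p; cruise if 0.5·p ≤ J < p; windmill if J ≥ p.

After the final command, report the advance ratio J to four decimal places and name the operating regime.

J = 0.5172, regime = cruise

set_propeller: D = 2.905 m, P = 2.772 m (p = P/D = 0.954217); state ← (V=0, rpm=0)
set_airspeed(84.61): V ← 84.61 m/s
adjust_airspeed(+16.17): V ← 84.61 +16.17 = 100.78 m/s
throttle_to(4523): rpm ← 4523
adjust_airspeed(+13.42): V ← 100.78 +13.42 = 114.2 m/s
adjust_airspeed(-17.4): V ← 114.2 -17.4 = 96.8 m/s
adjust_airspeed(+16.47): V ← 96.8 +16.47 = 113.27 m/s
final state: V = 113.27 m/s, rpm = 4523 → n = rpm/60 = 75.383333 rev/s
J = V / (n·D) = 113.27 / (75.383333 × 2.905) = 0.517242
regime bands: climb J<0.4771 | cruise [0.4771, 0.9542) | windmill J≥0.9542
J = 0.5172 → cruise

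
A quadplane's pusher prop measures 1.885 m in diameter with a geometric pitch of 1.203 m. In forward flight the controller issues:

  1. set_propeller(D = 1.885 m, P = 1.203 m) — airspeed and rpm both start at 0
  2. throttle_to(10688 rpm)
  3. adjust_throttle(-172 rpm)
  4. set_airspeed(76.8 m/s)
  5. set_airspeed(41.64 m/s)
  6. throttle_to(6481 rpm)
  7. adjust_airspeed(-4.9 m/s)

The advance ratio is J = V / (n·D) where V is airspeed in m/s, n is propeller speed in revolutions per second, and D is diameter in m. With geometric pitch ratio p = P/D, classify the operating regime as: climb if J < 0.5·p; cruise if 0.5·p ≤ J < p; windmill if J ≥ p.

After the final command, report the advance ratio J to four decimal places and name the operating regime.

J = 0.1804, regime = climb

set_propeller: D = 1.885 m, P = 1.203 m (p = P/D = 0.638196); state ← (V=0, rpm=0)
throttle_to(10688): rpm ← 10688
adjust_throttle(-172): rpm ← 10688 -172 = 10516
set_airspeed(76.8): V ← 76.8 m/s
set_airspeed(41.64): V ← 41.64 m/s
throttle_to(6481): rpm ← 6481
adjust_airspeed(-4.9): V ← 41.64 -4.9 = 36.74 m/s
final state: V = 36.74 m/s, rpm = 6481 → n = rpm/60 = 108.016667 rev/s
J = V / (n·D) = 36.74 / (108.016667 × 1.885) = 0.180442
regime bands: climb J<0.3191 | cruise [0.3191, 0.6382) | windmill J≥0.6382
J = 0.1804 → climb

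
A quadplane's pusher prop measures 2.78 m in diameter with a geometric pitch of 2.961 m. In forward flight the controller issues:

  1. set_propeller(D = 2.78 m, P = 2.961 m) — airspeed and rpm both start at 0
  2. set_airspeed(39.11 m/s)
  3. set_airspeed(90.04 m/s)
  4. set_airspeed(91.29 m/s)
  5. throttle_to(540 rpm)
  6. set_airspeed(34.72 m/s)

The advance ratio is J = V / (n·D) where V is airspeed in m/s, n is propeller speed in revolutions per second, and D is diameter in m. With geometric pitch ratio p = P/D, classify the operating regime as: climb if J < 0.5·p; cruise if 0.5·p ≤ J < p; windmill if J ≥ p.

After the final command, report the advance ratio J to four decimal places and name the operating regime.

J = 1.3877, regime = windmill

set_propeller: D = 2.78 m, P = 2.961 m (p = P/D = 1.065108); state ← (V=0, rpm=0)
set_airspeed(39.11): V ← 39.11 m/s
set_airspeed(90.04): V ← 90.04 m/s
set_airspeed(91.29): V ← 91.29 m/s
throttle_to(540): rpm ← 540
set_airspeed(34.72): V ← 34.72 m/s
final state: V = 34.72 m/s, rpm = 540 → n = rpm/60 = 9.000000 rev/s
J = V / (n·D) = 34.72 / (9.000000 × 2.78) = 1.387690
regime bands: climb J<0.5326 | cruise [0.5326, 1.0651) | windmill J≥1.0651
J = 1.3877 → windmill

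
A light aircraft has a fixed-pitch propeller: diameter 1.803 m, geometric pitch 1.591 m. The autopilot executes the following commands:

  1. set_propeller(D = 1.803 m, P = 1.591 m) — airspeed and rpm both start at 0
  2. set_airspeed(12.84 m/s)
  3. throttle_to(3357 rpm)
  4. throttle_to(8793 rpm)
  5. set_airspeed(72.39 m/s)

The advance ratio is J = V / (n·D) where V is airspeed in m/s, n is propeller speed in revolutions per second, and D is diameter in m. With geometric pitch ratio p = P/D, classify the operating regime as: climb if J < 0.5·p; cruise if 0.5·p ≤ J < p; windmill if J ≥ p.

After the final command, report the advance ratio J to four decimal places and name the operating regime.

J = 0.2740, regime = climb

set_propeller: D = 1.803 m, P = 1.591 m (p = P/D = 0.882418); state ← (V=0, rpm=0)
set_airspeed(12.84): V ← 12.84 m/s
throttle_to(3357): rpm ← 3357
throttle_to(8793): rpm ← 8793
set_airspeed(72.39): V ← 72.39 m/s
final state: V = 72.39 m/s, rpm = 8793 → n = rpm/60 = 146.550000 rev/s
J = V / (n·D) = 72.39 / (146.550000 × 1.803) = 0.273966
regime bands: climb J<0.4412 | cruise [0.4412, 0.8824) | windmill J≥0.8824
J = 0.2740 → climb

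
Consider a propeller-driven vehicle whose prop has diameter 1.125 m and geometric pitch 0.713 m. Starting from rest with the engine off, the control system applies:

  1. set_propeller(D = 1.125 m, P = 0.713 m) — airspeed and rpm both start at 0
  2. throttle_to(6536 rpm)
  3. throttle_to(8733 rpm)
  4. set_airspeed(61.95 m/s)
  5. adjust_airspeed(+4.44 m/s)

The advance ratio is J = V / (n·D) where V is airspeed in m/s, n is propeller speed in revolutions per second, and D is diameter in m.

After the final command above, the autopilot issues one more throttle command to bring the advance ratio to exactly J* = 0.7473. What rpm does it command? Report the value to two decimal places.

rpm = 4738.12

set_propeller: D = 1.125 m, P = 0.713 m (p = P/D = 0.633778); state ← (V=0, rpm=0)
throttle_to(6536): rpm ← 6536
throttle_to(8733): rpm ← 8733
set_airspeed(61.95): V ← 61.95 m/s
adjust_airspeed(+4.44): V ← 61.95 +4.44 = 66.39 m/s
final state: V = 66.39 m/s, rpm = 8733 → n = rpm/60 = 145.550000 rev/s
target J* = 0.7473; solve J* = V/(n·D) for n: n = V/(J*·D) = 66.39/(0.7473 × 1.125) = 78.968732 rev/s
rpm = 60·n = 4738.123913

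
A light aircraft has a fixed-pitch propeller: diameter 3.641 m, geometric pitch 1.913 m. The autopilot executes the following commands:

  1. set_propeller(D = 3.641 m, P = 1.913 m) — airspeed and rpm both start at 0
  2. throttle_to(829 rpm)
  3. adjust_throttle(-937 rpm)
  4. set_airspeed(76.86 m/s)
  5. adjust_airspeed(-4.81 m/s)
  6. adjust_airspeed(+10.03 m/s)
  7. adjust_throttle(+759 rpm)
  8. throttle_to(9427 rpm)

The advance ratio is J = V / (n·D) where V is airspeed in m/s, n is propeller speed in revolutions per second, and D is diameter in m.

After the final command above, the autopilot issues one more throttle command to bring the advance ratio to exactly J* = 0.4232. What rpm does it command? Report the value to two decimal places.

rpm = 3196.11

set_propeller: D = 3.641 m, P = 1.913 m (p = P/D = 0.525405); state ← (V=0, rpm=0)
throttle_to(829): rpm ← 829
adjust_throttle(-937): rpm ← 829 -937 = -108
set_airspeed(76.86): V ← 76.86 m/s
adjust_airspeed(-4.81): V ← 76.86 -4.81 = 72.05 m/s
adjust_airspeed(+10.03): V ← 72.05 +10.03 = 82.08 m/s
adjust_throttle(+759): rpm ← -108 +759 = 651
throttle_to(9427): rpm ← 9427
final state: V = 82.08 m/s, rpm = 9427 → n = rpm/60 = 157.116667 rev/s
target J* = 0.4232; solve J* = V/(n·D) for n: n = V/(J*·D) = 82.08/(0.4232 × 3.641) = 53.268567 rev/s
rpm = 60·n = 3196.113991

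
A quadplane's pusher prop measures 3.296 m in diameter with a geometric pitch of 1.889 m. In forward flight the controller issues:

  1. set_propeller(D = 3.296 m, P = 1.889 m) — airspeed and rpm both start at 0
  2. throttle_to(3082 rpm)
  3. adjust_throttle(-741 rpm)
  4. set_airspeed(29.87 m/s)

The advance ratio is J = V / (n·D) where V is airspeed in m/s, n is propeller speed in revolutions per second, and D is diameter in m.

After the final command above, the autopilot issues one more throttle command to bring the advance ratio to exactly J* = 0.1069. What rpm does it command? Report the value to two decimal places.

rpm = 5086.53

set_propeller: D = 3.296 m, P = 1.889 m (p = P/D = 0.573119); state ← (V=0, rpm=0)
throttle_to(3082): rpm ← 3082
adjust_throttle(-741): rpm ← 3082 -741 = 2341
set_airspeed(29.87): V ← 29.87 m/s
final state: V = 29.87 m/s, rpm = 2341 → n = rpm/60 = 39.016667 rev/s
target J* = 0.1069; solve J* = V/(n·D) for n: n = V/(J*·D) = 29.87/(0.1069 × 3.296) = 84.775491 rev/s
rpm = 60·n = 5086.529467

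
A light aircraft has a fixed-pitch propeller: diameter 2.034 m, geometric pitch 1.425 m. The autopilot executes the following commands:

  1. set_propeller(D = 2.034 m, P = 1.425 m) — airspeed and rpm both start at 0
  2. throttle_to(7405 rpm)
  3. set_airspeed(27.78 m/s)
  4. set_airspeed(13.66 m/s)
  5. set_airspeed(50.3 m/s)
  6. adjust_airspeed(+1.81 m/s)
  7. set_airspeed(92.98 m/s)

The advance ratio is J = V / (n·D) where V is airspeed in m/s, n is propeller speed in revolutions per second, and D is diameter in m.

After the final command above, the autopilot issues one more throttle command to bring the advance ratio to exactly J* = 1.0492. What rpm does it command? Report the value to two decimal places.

set_propeller: D = 2.034 m, P = 1.425 m (p = P/D = 0.700590); state ← (V=0, rpm=0)
throttle_to(7405): rpm ← 7405
set_airspeed(27.78): V ← 27.78 m/s
set_airspeed(13.66): V ← 13.66 m/s
set_airspeed(50.3): V ← 50.3 m/s
adjust_airspeed(+1.81): V ← 50.3 +1.81 = 52.11 m/s
set_airspeed(92.98): V ← 92.98 m/s
final state: V = 92.98 m/s, rpm = 7405 → n = rpm/60 = 123.416667 rev/s
target J* = 1.0492; solve J* = V/(n·D) for n: n = V/(J*·D) = 92.98/(1.0492 × 2.034) = 43.569273 rev/s
rpm = 60·n = 2614.156368

rpm = 2614.16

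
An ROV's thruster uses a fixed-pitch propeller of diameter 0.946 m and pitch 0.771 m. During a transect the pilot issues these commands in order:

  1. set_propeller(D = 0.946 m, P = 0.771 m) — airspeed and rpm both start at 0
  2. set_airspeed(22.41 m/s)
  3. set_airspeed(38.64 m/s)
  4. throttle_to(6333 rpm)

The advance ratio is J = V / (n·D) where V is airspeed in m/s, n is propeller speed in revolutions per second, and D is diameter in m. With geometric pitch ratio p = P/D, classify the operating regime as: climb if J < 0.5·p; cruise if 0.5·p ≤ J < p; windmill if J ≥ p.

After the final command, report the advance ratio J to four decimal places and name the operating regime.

set_propeller: D = 0.946 m, P = 0.771 m (p = P/D = 0.815011); state ← (V=0, rpm=0)
set_airspeed(22.41): V ← 22.41 m/s
set_airspeed(38.64): V ← 38.64 m/s
throttle_to(6333): rpm ← 6333
final state: V = 38.64 m/s, rpm = 6333 → n = rpm/60 = 105.550000 rev/s
J = V / (n·D) = 38.64 / (105.550000 × 0.946) = 0.386979
regime bands: climb J<0.4075 | cruise [0.4075, 0.8150) | windmill J≥0.8150
J = 0.3870 → climb

J = 0.3870, regime = climb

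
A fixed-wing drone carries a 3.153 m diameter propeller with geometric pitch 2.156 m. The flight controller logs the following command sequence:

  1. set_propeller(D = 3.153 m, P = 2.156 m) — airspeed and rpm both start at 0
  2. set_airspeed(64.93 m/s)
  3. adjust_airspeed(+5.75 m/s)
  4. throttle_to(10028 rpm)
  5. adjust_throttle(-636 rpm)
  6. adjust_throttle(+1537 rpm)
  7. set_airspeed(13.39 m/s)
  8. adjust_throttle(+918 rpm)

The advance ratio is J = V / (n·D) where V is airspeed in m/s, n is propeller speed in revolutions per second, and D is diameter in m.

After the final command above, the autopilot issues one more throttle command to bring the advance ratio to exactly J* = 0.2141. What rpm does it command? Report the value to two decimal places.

set_propeller: D = 3.153 m, P = 2.156 m (p = P/D = 0.683793); state ← (V=0, rpm=0)
set_airspeed(64.93): V ← 64.93 m/s
adjust_airspeed(+5.75): V ← 64.93 +5.75 = 70.68 m/s
throttle_to(10028): rpm ← 10028
adjust_throttle(-636): rpm ← 10028 -636 = 9392
adjust_throttle(+1537): rpm ← 9392 +1537 = 10929
set_airspeed(13.39): V ← 13.39 m/s
adjust_throttle(+918): rpm ← 10929 +918 = 11847
final state: V = 13.39 m/s, rpm = 11847 → n = rpm/60 = 197.450000 rev/s
target J* = 0.2141; solve J* = V/(n·D) for n: n = V/(J*·D) = 13.39/(0.2141 × 3.153) = 19.835353 rev/s
rpm = 60·n = 1190.121194

rpm = 1190.12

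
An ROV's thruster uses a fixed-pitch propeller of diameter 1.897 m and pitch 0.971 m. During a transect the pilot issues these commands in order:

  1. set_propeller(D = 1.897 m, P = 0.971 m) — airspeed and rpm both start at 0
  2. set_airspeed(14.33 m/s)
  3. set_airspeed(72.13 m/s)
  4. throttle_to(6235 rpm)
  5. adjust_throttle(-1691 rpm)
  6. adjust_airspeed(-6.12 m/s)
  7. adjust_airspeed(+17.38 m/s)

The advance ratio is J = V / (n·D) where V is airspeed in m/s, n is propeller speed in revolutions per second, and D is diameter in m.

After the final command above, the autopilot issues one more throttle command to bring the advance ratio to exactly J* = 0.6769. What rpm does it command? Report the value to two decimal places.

rpm = 3896.49

set_propeller: D = 1.897 m, P = 0.971 m (p = P/D = 0.511861); state ← (V=0, rpm=0)
set_airspeed(14.33): V ← 14.33 m/s
set_airspeed(72.13): V ← 72.13 m/s
throttle_to(6235): rpm ← 6235
adjust_throttle(-1691): rpm ← 6235 -1691 = 4544
adjust_airspeed(-6.12): V ← 72.13 -6.12 = 66.01 m/s
adjust_airspeed(+17.38): V ← 66.01 +17.38 = 83.39 m/s
final state: V = 83.39 m/s, rpm = 4544 → n = rpm/60 = 75.733333 rev/s
target J* = 0.6769; solve J* = V/(n·D) for n: n = V/(J*·D) = 83.39/(0.6769 × 1.897) = 64.941472 rev/s
rpm = 60·n = 3896.488324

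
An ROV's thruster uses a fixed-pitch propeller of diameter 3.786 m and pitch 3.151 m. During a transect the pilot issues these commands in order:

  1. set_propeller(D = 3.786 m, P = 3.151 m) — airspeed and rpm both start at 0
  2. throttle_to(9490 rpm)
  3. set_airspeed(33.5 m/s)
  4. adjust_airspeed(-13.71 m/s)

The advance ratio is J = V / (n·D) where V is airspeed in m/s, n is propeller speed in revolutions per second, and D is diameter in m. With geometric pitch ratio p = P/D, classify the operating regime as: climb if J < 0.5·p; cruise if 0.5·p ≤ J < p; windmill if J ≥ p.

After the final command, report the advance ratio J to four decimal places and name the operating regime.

set_propeller: D = 3.786 m, P = 3.151 m (p = P/D = 0.832277); state ← (V=0, rpm=0)
throttle_to(9490): rpm ← 9490
set_airspeed(33.5): V ← 33.5 m/s
adjust_airspeed(-13.71): V ← 33.5 -13.71 = 19.79 m/s
final state: V = 19.79 m/s, rpm = 9490 → n = rpm/60 = 158.166667 rev/s
J = V / (n·D) = 19.79 / (158.166667 × 3.786) = 0.033048
regime bands: climb J<0.4161 | cruise [0.4161, 0.8323) | windmill J≥0.8323
J = 0.0330 → climb

J = 0.0330, regime = climb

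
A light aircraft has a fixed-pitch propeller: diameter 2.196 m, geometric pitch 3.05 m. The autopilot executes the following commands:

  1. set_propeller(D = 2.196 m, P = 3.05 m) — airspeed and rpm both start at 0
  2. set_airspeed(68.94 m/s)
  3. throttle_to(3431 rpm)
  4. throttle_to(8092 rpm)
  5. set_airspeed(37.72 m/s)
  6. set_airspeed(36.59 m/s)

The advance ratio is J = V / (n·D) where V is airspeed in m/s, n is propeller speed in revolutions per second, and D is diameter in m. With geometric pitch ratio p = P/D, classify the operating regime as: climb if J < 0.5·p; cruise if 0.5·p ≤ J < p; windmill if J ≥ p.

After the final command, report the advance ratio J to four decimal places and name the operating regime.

J = 0.1235, regime = climb

set_propeller: D = 2.196 m, P = 3.05 m (p = P/D = 1.388889); state ← (V=0, rpm=0)
set_airspeed(68.94): V ← 68.94 m/s
throttle_to(3431): rpm ← 3431
throttle_to(8092): rpm ← 8092
set_airspeed(37.72): V ← 37.72 m/s
set_airspeed(36.59): V ← 36.59 m/s
final state: V = 36.59 m/s, rpm = 8092 → n = rpm/60 = 134.866667 rev/s
J = V / (n·D) = 36.59 / (134.866667 × 2.196) = 0.123545
regime bands: climb J<0.6944 | cruise [0.6944, 1.3889) | windmill J≥1.3889
J = 0.1235 → climb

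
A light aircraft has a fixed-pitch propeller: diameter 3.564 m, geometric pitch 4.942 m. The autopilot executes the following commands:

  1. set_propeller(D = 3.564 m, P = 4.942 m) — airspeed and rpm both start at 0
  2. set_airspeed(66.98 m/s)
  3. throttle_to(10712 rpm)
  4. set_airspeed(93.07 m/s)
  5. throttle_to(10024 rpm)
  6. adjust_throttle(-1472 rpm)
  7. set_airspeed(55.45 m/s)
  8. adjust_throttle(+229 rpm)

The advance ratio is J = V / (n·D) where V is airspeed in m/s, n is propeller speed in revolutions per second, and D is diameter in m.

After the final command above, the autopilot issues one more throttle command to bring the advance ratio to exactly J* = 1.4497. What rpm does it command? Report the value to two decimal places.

rpm = 643.93

set_propeller: D = 3.564 m, P = 4.942 m (p = P/D = 1.386644); state ← (V=0, rpm=0)
set_airspeed(66.98): V ← 66.98 m/s
throttle_to(10712): rpm ← 10712
set_airspeed(93.07): V ← 93.07 m/s
throttle_to(10024): rpm ← 10024
adjust_throttle(-1472): rpm ← 10024 -1472 = 8552
set_airspeed(55.45): V ← 55.45 m/s
adjust_throttle(+229): rpm ← 8552 +229 = 8781
final state: V = 55.45 m/s, rpm = 8781 → n = rpm/60 = 146.350000 rev/s
target J* = 1.4497; solve J* = V/(n·D) for n: n = V/(J*·D) = 55.45/(1.4497 × 3.564) = 10.732125 rev/s
rpm = 60·n = 643.927491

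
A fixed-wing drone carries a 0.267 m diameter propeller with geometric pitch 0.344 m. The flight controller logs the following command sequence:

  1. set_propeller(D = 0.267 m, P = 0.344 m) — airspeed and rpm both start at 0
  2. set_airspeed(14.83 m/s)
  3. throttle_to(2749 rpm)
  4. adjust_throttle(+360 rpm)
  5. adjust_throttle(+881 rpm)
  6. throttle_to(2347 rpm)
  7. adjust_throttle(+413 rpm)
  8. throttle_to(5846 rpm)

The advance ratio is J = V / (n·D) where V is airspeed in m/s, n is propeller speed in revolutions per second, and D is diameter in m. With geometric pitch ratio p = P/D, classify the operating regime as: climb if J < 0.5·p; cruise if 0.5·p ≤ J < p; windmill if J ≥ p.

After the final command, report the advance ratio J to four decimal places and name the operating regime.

set_propeller: D = 0.267 m, P = 0.344 m (p = P/D = 1.288390); state ← (V=0, rpm=0)
set_airspeed(14.83): V ← 14.83 m/s
throttle_to(2749): rpm ← 2749
adjust_throttle(+360): rpm ← 2749 +360 = 3109
adjust_throttle(+881): rpm ← 3109 +881 = 3990
throttle_to(2347): rpm ← 2347
adjust_throttle(+413): rpm ← 2347 +413 = 2760
throttle_to(5846): rpm ← 5846
final state: V = 14.83 m/s, rpm = 5846 → n = rpm/60 = 97.433333 rev/s
J = V / (n·D) = 14.83 / (97.433333 × 0.267) = 0.570062
regime bands: climb J<0.6442 | cruise [0.6442, 1.2884) | windmill J≥1.2884
J = 0.5701 → climb

J = 0.5701, regime = climb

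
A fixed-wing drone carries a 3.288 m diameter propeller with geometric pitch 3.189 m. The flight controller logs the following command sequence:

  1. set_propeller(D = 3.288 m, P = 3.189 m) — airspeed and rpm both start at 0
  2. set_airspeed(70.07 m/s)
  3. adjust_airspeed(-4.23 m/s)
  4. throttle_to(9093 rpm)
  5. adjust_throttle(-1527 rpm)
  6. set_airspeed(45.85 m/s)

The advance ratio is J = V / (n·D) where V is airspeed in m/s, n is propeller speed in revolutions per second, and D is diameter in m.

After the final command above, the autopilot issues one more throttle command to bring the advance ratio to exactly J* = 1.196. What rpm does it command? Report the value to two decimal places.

rpm = 699.56

set_propeller: D = 3.288 m, P = 3.189 m (p = P/D = 0.969891); state ← (V=0, rpm=0)
set_airspeed(70.07): V ← 70.07 m/s
adjust_airspeed(-4.23): V ← 70.07 -4.23 = 65.84 m/s
throttle_to(9093): rpm ← 9093
adjust_throttle(-1527): rpm ← 9093 -1527 = 7566
set_airspeed(45.85): V ← 45.85 m/s
final state: V = 45.85 m/s, rpm = 7566 → n = rpm/60 = 126.100000 rev/s
target J* = 1.196; solve J* = V/(n·D) for n: n = V/(J*·D) = 45.85/(1.196 × 3.288) = 11.659404 rev/s
rpm = 60·n = 699.564241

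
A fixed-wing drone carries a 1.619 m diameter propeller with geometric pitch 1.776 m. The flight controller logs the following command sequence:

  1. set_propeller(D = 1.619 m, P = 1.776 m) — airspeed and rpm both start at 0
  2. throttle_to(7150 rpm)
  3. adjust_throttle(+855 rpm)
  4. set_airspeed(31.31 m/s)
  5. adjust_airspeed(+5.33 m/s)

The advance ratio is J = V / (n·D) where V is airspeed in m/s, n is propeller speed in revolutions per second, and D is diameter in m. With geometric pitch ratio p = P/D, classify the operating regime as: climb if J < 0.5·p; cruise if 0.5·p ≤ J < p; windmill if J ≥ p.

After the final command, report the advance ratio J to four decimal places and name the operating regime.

set_propeller: D = 1.619 m, P = 1.776 m (p = P/D = 1.096973); state ← (V=0, rpm=0)
throttle_to(7150): rpm ← 7150
adjust_throttle(+855): rpm ← 7150 +855 = 8005
set_airspeed(31.31): V ← 31.31 m/s
adjust_airspeed(+5.33): V ← 31.31 +5.33 = 36.64 m/s
final state: V = 36.64 m/s, rpm = 8005 → n = rpm/60 = 133.416667 rev/s
J = V / (n·D) = 36.64 / (133.416667 × 1.619) = 0.169628
regime bands: climb J<0.5485 | cruise [0.5485, 1.0970) | windmill J≥1.0970
J = 0.1696 → climb

J = 0.1696, regime = climb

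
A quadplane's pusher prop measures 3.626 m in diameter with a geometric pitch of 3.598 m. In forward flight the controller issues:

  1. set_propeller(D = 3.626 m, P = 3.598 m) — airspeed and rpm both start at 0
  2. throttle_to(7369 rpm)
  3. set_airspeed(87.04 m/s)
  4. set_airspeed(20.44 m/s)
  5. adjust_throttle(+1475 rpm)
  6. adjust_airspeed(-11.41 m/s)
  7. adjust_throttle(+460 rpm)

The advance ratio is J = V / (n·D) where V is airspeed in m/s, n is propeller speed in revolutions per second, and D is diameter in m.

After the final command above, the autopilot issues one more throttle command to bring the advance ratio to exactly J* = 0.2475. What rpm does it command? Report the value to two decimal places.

rpm = 603.72

set_propeller: D = 3.626 m, P = 3.598 m (p = P/D = 0.992278); state ← (V=0, rpm=0)
throttle_to(7369): rpm ← 7369
set_airspeed(87.04): V ← 87.04 m/s
set_airspeed(20.44): V ← 20.44 m/s
adjust_throttle(+1475): rpm ← 7369 +1475 = 8844
adjust_airspeed(-11.41): V ← 20.44 -11.41 = 9.03 m/s
adjust_throttle(+460): rpm ← 8844 +460 = 9304
final state: V = 9.03 m/s, rpm = 9304 → n = rpm/60 = 155.066667 rev/s
target J* = 0.2475; solve J* = V/(n·D) for n: n = V/(J*·D) = 9.03/(0.2475 × 3.626) = 10.062010 rev/s
rpm = 60·n = 603.720604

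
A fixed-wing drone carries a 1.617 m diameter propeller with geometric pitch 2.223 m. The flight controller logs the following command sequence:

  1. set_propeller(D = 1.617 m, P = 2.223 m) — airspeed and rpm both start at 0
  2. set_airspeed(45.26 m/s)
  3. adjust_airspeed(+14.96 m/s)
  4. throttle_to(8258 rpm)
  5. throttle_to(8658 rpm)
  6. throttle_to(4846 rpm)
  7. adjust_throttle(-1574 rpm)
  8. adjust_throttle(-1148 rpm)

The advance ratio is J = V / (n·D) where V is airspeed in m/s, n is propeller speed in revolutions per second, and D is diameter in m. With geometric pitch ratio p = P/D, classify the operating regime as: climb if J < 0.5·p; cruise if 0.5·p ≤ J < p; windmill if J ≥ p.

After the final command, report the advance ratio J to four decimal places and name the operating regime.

set_propeller: D = 1.617 m, P = 2.223 m (p = P/D = 1.374768); state ← (V=0, rpm=0)
set_airspeed(45.26): V ← 45.26 m/s
adjust_airspeed(+14.96): V ← 45.26 +14.96 = 60.22 m/s
throttle_to(8258): rpm ← 8258
throttle_to(8658): rpm ← 8658
throttle_to(4846): rpm ← 4846
adjust_throttle(-1574): rpm ← 4846 -1574 = 3272
adjust_throttle(-1148): rpm ← 3272 -1148 = 2124
final state: V = 60.22 m/s, rpm = 2124 → n = rpm/60 = 35.400000 rev/s
J = V / (n·D) = 60.22 / (35.400000 × 1.617) = 1.052028
regime bands: climb J<0.6874 | cruise [0.6874, 1.3748) | windmill J≥1.3748
J = 1.0520 → cruise

J = 1.0520, regime = cruise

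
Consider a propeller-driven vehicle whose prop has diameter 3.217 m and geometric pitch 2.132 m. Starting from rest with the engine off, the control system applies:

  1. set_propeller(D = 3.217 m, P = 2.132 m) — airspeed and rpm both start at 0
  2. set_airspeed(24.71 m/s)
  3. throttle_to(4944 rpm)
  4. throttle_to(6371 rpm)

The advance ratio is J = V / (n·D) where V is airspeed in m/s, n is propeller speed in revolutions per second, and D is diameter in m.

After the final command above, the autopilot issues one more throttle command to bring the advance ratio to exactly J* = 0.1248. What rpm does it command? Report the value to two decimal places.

set_propeller: D = 3.217 m, P = 2.132 m (p = P/D = 0.662729); state ← (V=0, rpm=0)
set_airspeed(24.71): V ← 24.71 m/s
throttle_to(4944): rpm ← 4944
throttle_to(6371): rpm ← 6371
final state: V = 24.71 m/s, rpm = 6371 → n = rpm/60 = 106.183333 rev/s
target J* = 0.1248; solve J* = V/(n·D) for n: n = V/(J*·D) = 24.71/(0.1248 × 3.217) = 61.547030 rev/s
rpm = 60·n = 3692.821788

rpm = 3692.82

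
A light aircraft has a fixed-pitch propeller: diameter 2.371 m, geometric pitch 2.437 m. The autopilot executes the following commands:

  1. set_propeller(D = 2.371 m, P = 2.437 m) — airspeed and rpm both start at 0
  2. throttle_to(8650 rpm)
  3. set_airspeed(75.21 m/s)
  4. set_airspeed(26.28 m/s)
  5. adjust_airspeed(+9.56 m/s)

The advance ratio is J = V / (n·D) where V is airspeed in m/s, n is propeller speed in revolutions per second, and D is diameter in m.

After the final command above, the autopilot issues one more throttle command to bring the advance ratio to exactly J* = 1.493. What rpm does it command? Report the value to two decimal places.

rpm = 607.47

set_propeller: D = 2.371 m, P = 2.437 m (p = P/D = 1.027836); state ← (V=0, rpm=0)
throttle_to(8650): rpm ← 8650
set_airspeed(75.21): V ← 75.21 m/s
set_airspeed(26.28): V ← 26.28 m/s
adjust_airspeed(+9.56): V ← 26.28 +9.56 = 35.84 m/s
final state: V = 35.84 m/s, rpm = 8650 → n = rpm/60 = 144.166667 rev/s
target J* = 1.493; solve J* = V/(n·D) for n: n = V/(J*·D) = 35.84/(1.493 × 2.371) = 10.124571 rev/s
rpm = 60·n = 607.474273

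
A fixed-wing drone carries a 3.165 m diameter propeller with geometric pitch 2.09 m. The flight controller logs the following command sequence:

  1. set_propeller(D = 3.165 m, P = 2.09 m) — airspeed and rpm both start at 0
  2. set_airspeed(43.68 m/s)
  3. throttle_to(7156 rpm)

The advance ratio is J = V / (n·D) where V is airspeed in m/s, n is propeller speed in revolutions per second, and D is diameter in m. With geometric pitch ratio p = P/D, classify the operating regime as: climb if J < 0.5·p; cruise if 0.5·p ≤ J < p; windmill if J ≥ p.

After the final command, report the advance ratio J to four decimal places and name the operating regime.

J = 0.1157, regime = climb

set_propeller: D = 3.165 m, P = 2.09 m (p = P/D = 0.660348); state ← (V=0, rpm=0)
set_airspeed(43.68): V ← 43.68 m/s
throttle_to(7156): rpm ← 7156
final state: V = 43.68 m/s, rpm = 7156 → n = rpm/60 = 119.266667 rev/s
J = V / (n·D) = 43.68 / (119.266667 × 3.165) = 0.115715
regime bands: climb J<0.3302 | cruise [0.3302, 0.6603) | windmill J≥0.6603
J = 0.1157 → climb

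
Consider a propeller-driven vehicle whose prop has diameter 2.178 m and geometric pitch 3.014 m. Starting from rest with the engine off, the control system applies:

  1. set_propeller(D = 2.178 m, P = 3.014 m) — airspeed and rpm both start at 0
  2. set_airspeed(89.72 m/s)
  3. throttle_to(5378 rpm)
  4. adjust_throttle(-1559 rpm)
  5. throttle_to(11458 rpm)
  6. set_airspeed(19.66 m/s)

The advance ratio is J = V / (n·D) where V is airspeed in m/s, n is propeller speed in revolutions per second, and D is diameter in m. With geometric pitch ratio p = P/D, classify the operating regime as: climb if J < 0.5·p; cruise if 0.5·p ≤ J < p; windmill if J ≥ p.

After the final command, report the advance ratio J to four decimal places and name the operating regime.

J = 0.0473, regime = climb

set_propeller: D = 2.178 m, P = 3.014 m (p = P/D = 1.383838); state ← (V=0, rpm=0)
set_airspeed(89.72): V ← 89.72 m/s
throttle_to(5378): rpm ← 5378
adjust_throttle(-1559): rpm ← 5378 -1559 = 3819
throttle_to(11458): rpm ← 11458
set_airspeed(19.66): V ← 19.66 m/s
final state: V = 19.66 m/s, rpm = 11458 → n = rpm/60 = 190.966667 rev/s
J = V / (n·D) = 19.66 / (190.966667 × 2.178) = 0.047268
regime bands: climb J<0.6919 | cruise [0.6919, 1.3838) | windmill J≥1.3838
J = 0.0473 → climb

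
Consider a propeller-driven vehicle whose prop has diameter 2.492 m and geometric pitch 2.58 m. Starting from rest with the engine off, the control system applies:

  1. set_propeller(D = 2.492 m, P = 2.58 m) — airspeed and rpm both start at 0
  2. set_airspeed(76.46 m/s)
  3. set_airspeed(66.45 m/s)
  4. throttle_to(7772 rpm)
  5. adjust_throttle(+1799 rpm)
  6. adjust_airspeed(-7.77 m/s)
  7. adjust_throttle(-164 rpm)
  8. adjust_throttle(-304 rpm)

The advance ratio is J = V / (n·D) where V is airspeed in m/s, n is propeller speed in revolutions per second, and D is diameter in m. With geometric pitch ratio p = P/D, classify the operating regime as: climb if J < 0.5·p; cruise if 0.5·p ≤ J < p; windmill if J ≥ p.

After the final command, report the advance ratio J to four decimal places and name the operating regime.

set_propeller: D = 2.492 m, P = 2.58 m (p = P/D = 1.035313); state ← (V=0, rpm=0)
set_airspeed(76.46): V ← 76.46 m/s
set_airspeed(66.45): V ← 66.45 m/s
throttle_to(7772): rpm ← 7772
adjust_throttle(+1799): rpm ← 7772 +1799 = 9571
adjust_airspeed(-7.77): V ← 66.45 -7.77 = 58.68 m/s
adjust_throttle(-164): rpm ← 9571 -164 = 9407
adjust_throttle(-304): rpm ← 9407 -304 = 9103
final state: V = 58.68 m/s, rpm = 9103 → n = rpm/60 = 151.716667 rev/s
J = V / (n·D) = 58.68 / (151.716667 × 2.492) = 0.155206
regime bands: climb J<0.5177 | cruise [0.5177, 1.0353) | windmill J≥1.0353
J = 0.1552 → climb

J = 0.1552, regime = climb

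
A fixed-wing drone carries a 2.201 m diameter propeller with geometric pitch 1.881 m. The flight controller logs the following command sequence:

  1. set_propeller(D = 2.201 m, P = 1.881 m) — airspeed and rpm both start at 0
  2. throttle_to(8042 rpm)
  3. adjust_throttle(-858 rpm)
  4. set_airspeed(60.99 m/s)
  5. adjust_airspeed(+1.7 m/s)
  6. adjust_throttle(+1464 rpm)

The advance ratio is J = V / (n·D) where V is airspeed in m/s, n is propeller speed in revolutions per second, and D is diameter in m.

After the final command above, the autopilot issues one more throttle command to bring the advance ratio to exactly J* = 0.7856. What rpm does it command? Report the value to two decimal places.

set_propeller: D = 2.201 m, P = 1.881 m (p = P/D = 0.854612); state ← (V=0, rpm=0)
throttle_to(8042): rpm ← 8042
adjust_throttle(-858): rpm ← 8042 -858 = 7184
set_airspeed(60.99): V ← 60.99 m/s
adjust_airspeed(+1.7): V ← 60.99 +1.7 = 62.69 m/s
adjust_throttle(+1464): rpm ← 7184 +1464 = 8648
final state: V = 62.69 m/s, rpm = 8648 → n = rpm/60 = 144.133333 rev/s
target J* = 0.7856; solve J* = V/(n·D) for n: n = V/(J*·D) = 62.69/(0.7856 × 2.201) = 36.255738 rev/s
rpm = 60·n = 2175.344294

rpm = 2175.34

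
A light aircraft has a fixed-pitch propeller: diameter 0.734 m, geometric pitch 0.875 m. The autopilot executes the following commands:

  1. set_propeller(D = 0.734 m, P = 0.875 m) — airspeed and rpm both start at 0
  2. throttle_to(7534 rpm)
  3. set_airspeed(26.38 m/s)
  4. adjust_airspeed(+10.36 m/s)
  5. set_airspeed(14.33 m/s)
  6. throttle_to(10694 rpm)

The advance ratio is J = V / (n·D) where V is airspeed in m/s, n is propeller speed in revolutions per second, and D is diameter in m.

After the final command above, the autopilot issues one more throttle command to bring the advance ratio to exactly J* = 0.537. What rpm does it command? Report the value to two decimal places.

rpm = 2181.36

set_propeller: D = 0.734 m, P = 0.875 m (p = P/D = 1.192098); state ← (V=0, rpm=0)
throttle_to(7534): rpm ← 7534
set_airspeed(26.38): V ← 26.38 m/s
adjust_airspeed(+10.36): V ← 26.38 +10.36 = 36.74 m/s
set_airspeed(14.33): V ← 14.33 m/s
throttle_to(10694): rpm ← 10694
final state: V = 14.33 m/s, rpm = 10694 → n = rpm/60 = 178.233333 rev/s
target J* = 0.537; solve J* = V/(n·D) for n: n = V/(J*·D) = 14.33/(0.537 × 0.734) = 36.355979 rev/s
rpm = 60·n = 2181.358744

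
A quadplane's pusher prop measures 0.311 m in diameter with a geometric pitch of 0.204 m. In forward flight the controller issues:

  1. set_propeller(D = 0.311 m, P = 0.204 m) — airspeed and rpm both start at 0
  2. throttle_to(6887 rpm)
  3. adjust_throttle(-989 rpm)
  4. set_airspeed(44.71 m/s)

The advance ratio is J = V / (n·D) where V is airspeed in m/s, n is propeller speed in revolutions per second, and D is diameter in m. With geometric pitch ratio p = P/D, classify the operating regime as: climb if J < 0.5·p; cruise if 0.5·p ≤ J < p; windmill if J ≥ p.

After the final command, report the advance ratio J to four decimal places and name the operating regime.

J = 1.4625, regime = windmill

set_propeller: D = 0.311 m, P = 0.204 m (p = P/D = 0.655949); state ← (V=0, rpm=0)
throttle_to(6887): rpm ← 6887
adjust_throttle(-989): rpm ← 6887 -989 = 5898
set_airspeed(44.71): V ← 44.71 m/s
final state: V = 44.71 m/s, rpm = 5898 → n = rpm/60 = 98.300000 rev/s
J = V / (n·D) = 44.71 / (98.300000 × 0.311) = 1.462483
regime bands: climb J<0.3280 | cruise [0.3280, 0.6559) | windmill J≥0.6559
J = 1.4625 → windmill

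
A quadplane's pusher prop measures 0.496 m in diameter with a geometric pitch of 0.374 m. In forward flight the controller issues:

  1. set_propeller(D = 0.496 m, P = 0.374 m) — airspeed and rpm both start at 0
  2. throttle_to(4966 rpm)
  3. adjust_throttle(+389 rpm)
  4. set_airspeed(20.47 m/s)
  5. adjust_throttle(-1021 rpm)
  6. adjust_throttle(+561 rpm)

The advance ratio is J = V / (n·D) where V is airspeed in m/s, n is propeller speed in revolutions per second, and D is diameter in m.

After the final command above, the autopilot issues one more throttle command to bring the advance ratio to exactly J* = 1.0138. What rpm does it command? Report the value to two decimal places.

set_propeller: D = 0.496 m, P = 0.374 m (p = P/D = 0.754032); state ← (V=0, rpm=0)
throttle_to(4966): rpm ← 4966
adjust_throttle(+389): rpm ← 4966 +389 = 5355
set_airspeed(20.47): V ← 20.47 m/s
adjust_throttle(-1021): rpm ← 5355 -1021 = 4334
adjust_throttle(+561): rpm ← 4334 +561 = 4895
final state: V = 20.47 m/s, rpm = 4895 → n = rpm/60 = 81.583333 rev/s
target J* = 1.0138; solve J* = V/(n·D) for n: n = V/(J*·D) = 20.47/(1.0138 × 0.496) = 40.708386 rev/s
rpm = 60·n = 2442.503134

rpm = 2442.50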